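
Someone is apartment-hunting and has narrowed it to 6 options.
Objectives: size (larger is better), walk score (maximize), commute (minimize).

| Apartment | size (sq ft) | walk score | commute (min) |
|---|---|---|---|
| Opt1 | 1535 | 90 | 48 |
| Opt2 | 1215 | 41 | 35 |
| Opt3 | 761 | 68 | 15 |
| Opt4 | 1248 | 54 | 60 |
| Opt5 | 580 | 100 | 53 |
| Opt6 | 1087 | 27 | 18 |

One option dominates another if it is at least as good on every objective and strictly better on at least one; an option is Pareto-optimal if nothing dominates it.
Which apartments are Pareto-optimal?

Opt1, Opt2, Opt3, Opt5, Opt6

Opt1: not dominated (best size).
Opt2: not dominated.
Opt3: not dominated (best commute).
Opt4: dominated by Opt1 (size 1535≥1248, walk score 90≥54, commute 48≤60).
Opt5: not dominated (best walk score).
Opt6: not dominated.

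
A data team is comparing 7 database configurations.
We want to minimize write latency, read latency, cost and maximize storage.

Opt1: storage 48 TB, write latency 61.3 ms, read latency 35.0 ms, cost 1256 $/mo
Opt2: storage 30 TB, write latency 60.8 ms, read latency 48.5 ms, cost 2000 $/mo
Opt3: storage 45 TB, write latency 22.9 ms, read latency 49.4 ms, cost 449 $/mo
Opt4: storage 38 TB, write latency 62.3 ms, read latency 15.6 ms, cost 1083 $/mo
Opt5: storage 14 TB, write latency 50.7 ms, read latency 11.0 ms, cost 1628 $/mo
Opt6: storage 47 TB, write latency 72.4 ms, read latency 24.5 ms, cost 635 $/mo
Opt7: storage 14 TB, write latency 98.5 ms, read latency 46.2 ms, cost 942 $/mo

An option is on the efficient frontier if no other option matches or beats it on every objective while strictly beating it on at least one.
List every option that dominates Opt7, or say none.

Opt6

Opt6: storage 47≥14, write latency 72.4≤98.5, read latency 24.5≤46.2, cost 635≤942 — dominates Opt7.
Others (Opt1, Opt2, Opt3, Opt4, Opt5) are each worse than Opt7 on at least one objective.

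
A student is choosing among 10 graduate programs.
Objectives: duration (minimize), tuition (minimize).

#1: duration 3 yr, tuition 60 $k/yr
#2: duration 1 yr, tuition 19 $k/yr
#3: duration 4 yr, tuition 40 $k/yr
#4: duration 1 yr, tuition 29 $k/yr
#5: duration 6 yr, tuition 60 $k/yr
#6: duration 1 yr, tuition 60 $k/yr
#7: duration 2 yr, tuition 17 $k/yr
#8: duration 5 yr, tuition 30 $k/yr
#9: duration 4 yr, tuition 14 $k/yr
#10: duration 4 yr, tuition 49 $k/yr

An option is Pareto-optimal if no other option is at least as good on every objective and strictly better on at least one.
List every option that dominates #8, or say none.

#2, #4, #7, #9

#2: duration 1≤5, tuition 19≤30 — dominates #8.
#4: duration 1≤5, tuition 29≤30 — dominates #8.
#7: duration 2≤5, tuition 17≤30 — dominates #8.
#9: duration 4≤5, tuition 14≤30 — dominates #8.
Others (#1, #3, #5, #6, #10) are each worse than #8 on at least one objective.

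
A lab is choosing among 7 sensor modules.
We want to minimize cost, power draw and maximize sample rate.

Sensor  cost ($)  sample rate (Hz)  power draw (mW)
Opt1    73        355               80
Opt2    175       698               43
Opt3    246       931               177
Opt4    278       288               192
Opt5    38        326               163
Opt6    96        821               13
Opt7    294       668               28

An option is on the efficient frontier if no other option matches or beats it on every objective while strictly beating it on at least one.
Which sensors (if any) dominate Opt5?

none

Opt1: worse on cost (73 vs 38).
Opt2: worse on cost (175 vs 38).
Opt3: worse on cost (246 vs 38).
Opt4: worse on cost (278 vs 38).
Opt6: worse on cost (96 vs 38).
Opt7: worse on cost (294 vs 38).
No option dominates Opt5.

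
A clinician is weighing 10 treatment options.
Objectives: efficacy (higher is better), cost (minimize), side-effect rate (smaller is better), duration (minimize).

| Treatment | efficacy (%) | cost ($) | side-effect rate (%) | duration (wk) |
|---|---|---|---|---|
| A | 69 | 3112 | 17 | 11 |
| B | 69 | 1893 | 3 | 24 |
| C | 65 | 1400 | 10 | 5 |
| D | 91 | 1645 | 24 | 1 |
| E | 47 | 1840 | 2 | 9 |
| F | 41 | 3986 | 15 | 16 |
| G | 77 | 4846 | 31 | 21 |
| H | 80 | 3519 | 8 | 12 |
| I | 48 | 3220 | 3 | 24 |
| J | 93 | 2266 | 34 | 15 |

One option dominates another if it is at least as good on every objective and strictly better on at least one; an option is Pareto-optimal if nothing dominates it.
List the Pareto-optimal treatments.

A: not dominated.
B: not dominated.
C: not dominated (best cost).
D: not dominated (best duration).
E: not dominated (best side-effect rate).
F: dominated by C (efficacy 65≥41, cost 1400≤3986, side-effect rate 10≤15, duration 5≤16).
G: dominated by D (efficacy 91≥77, cost 1645≤4846, side-effect rate 24≤31, duration 1≤21).
H: not dominated.
I: dominated by B (efficacy 69≥48, cost 1893≤3220, side-effect rate 3≤3, duration 24≤24).
J: not dominated (best efficacy).

A, B, C, D, E, H, J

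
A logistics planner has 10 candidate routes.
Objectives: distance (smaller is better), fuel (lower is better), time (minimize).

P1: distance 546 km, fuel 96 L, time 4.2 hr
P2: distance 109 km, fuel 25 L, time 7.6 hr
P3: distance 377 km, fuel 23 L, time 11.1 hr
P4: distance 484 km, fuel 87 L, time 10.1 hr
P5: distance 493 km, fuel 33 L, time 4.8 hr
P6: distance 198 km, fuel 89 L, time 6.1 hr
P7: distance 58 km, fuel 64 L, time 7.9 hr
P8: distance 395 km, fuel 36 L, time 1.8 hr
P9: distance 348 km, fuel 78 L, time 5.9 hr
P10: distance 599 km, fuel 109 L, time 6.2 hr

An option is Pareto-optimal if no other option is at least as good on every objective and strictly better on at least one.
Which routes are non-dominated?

P2, P3, P5, P6, P7, P8, P9

P1: dominated by P8 (distance 395≤546, fuel 36≤96, time 1.8≤4.2).
P2: not dominated.
P3: not dominated (best fuel).
P4: dominated by P2 (distance 109≤484, fuel 25≤87, time 7.6≤10.1).
P5: not dominated.
P6: not dominated.
P7: not dominated (best distance).
P8: not dominated (best time).
P9: not dominated.
P10: dominated by P1 (distance 546≤599, fuel 96≤109, time 4.2≤6.2).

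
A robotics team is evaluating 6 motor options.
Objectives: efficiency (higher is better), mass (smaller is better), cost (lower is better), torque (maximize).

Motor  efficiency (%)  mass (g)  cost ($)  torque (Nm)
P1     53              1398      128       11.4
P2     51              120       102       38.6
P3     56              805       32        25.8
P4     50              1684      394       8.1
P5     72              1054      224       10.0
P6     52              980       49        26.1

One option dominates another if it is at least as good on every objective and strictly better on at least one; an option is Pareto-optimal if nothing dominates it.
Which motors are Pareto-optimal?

P1: dominated by P3 (efficiency 56≥53, mass 805≤1398, cost 32≤128, torque 25.8≥11.4).
P2: not dominated (best mass).
P3: not dominated (best cost).
P4: dominated by P1 (efficiency 53≥50, mass 1398≤1684, cost 128≤394, torque 11.4≥8.1).
P5: not dominated (best efficiency).
P6: not dominated.

P2, P3, P5, P6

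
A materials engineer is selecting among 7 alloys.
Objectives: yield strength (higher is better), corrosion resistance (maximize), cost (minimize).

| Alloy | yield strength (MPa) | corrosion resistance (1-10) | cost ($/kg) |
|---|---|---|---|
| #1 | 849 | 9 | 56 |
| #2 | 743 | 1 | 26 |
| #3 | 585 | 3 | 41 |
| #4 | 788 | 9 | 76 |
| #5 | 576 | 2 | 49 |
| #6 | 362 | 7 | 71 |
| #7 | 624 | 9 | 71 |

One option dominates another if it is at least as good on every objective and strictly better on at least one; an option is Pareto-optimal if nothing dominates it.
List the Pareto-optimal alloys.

#1, #2, #3

#1: not dominated (best yield strength).
#2: not dominated (best cost).
#3: not dominated.
#4: dominated by #1 (yield strength 849≥788, corrosion resistance 9≥9, cost 56≤76).
#5: dominated by #3 (yield strength 585≥576, corrosion resistance 3≥2, cost 41≤49).
#6: dominated by #1 (yield strength 849≥362, corrosion resistance 9≥7, cost 56≤71).
#7: dominated by #1 (yield strength 849≥624, corrosion resistance 9≥9, cost 56≤71).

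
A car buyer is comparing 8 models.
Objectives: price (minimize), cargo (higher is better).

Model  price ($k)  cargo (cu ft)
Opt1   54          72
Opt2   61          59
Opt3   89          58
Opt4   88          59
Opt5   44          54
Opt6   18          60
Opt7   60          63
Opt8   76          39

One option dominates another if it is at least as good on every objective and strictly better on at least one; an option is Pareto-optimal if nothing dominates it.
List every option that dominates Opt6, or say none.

none

Opt1: worse on price (54 vs 18).
Opt2: worse on price (61 vs 18).
Opt3: worse on price (89 vs 18).
Opt4: worse on price (88 vs 18).
Opt5: worse on price (44 vs 18).
Opt7: worse on price (60 vs 18).
Opt8: worse on price (76 vs 18).
No option dominates Opt6.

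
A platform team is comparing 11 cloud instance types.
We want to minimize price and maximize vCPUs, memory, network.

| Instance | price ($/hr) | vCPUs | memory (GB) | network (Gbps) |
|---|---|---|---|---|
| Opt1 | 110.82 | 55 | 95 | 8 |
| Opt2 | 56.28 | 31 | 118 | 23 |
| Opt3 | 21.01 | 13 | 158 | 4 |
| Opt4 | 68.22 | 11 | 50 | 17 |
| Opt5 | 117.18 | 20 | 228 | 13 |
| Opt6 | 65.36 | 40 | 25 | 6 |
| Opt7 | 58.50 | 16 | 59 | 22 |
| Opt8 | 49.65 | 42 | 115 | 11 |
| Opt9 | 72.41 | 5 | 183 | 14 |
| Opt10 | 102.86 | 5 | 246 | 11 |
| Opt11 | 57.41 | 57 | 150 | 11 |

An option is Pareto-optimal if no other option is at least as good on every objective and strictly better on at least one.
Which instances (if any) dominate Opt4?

Opt2: price 56.28≤68.22, vCPUs 31≥11, memory 118≥50, network 23≥17 — dominates Opt4.
Opt7: price 58.50≤68.22, vCPUs 16≥11, memory 59≥50, network 22≥17 — dominates Opt4.
Others (Opt1, Opt3, Opt5, Opt6, Opt8, Opt9, Opt10, Opt11) are each worse than Opt4 on at least one objective.

Opt2, Opt7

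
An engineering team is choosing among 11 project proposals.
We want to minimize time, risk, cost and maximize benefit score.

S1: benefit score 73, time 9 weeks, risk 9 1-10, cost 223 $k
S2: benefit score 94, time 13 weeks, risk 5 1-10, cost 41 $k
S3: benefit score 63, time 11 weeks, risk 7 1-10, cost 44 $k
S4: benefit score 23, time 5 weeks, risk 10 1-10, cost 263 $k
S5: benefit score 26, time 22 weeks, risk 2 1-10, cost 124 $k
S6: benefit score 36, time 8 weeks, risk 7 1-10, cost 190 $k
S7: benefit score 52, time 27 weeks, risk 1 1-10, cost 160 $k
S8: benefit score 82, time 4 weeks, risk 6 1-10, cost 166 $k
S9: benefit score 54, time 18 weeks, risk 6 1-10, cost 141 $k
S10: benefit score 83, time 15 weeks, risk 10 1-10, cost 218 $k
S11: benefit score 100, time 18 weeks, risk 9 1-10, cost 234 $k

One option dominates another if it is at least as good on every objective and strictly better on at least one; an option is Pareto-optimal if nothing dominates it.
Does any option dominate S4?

Yes

S8 vs S4: benefit score 82≥23, time 4≤5, risk 6≤10, cost 166≤263 — S8 is at least as good on every objective and strictly better on at least one, so S8 dominates S4.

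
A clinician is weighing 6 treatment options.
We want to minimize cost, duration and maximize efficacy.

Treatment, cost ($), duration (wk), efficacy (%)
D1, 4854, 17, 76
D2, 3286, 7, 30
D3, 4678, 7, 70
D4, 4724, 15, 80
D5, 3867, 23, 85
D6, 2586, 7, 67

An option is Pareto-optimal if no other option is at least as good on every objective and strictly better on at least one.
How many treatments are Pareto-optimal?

4

D1: dominated by D4 (cost 4724≤4854, duration 15≤17, efficacy 80≥76).
D2: dominated by D6 (cost 2586≤3286, duration 7≤7, efficacy 67≥30).
D3: not dominated.
D4: not dominated.
D5: not dominated (best efficacy).
D6: not dominated (best cost).
Pareto-optimal: D3, D4, D5, D6 → 4.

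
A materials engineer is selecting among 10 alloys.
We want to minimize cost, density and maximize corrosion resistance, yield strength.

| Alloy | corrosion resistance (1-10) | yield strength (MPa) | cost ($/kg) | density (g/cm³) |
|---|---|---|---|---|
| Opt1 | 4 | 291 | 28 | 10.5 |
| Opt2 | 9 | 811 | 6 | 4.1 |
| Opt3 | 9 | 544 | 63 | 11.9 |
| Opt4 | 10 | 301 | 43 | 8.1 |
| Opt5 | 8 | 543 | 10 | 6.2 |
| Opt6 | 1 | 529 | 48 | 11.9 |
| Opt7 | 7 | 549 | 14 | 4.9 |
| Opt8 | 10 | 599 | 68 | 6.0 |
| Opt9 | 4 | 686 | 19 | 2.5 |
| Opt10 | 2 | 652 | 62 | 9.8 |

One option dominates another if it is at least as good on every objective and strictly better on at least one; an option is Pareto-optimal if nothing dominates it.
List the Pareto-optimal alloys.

Opt2, Opt4, Opt8, Opt9

Opt1: dominated by Opt2 (corrosion resistance 9≥4, yield strength 811≥291, cost 6≤28, density 4.1≤10.5).
Opt2: not dominated (best yield strength).
Opt3: dominated by Opt2 (corrosion resistance 9≥9, yield strength 811≥544, cost 6≤63, density 4.1≤11.9).
Opt4: not dominated.
Opt5: dominated by Opt2 (corrosion resistance 9≥8, yield strength 811≥543, cost 6≤10, density 4.1≤6.2).
Opt6: dominated by Opt2 (corrosion resistance 9≥1, yield strength 811≥529, cost 6≤48, density 4.1≤11.9).
Opt7: dominated by Opt2 (corrosion resistance 9≥7, yield strength 811≥549, cost 6≤14, density 4.1≤4.9).
Opt8: not dominated.
Opt9: not dominated (best density).
Opt10: dominated by Opt2 (corrosion resistance 9≥2, yield strength 811≥652, cost 6≤62, density 4.1≤9.8).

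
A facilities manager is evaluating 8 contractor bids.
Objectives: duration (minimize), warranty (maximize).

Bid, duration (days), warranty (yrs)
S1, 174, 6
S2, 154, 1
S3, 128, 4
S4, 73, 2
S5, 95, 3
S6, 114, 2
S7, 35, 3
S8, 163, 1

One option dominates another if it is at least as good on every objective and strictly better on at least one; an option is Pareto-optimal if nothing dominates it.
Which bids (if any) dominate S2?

S3: duration 128≤154, warranty 4≥1 — dominates S2.
S4: duration 73≤154, warranty 2≥1 — dominates S2.
S5: duration 95≤154, warranty 3≥1 — dominates S2.
S6: duration 114≤154, warranty 2≥1 — dominates S2.
S7: duration 35≤154, warranty 3≥1 — dominates S2.
Others (S1, S8) are each worse than S2 on at least one objective.

S3, S4, S5, S6, S7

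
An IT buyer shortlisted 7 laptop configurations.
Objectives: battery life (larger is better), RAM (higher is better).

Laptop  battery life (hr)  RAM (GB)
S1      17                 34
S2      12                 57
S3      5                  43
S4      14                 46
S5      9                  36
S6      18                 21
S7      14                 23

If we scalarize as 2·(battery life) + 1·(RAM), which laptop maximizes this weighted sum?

S2

S1: 2·17 + 1·34 = 68
S2: 2·12 + 1·57 = 81
S3: 2·5 + 1·43 = 53
S4: 2·14 + 1·46 = 74
S5: 2·9 + 1·36 = 54
S6: 2·18 + 1·21 = 57
S7: 2·14 + 1·23 = 51
Highest: S2 at 81.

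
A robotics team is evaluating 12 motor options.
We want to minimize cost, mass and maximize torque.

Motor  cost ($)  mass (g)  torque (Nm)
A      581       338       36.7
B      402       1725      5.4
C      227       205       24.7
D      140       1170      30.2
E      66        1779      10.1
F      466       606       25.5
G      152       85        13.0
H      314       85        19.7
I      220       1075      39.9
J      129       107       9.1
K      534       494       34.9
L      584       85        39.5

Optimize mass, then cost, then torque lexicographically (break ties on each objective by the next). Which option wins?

First minimize mass: best is 85, kept {G, H, L}.
Then minimize cost: best is 152, kept {G}.

G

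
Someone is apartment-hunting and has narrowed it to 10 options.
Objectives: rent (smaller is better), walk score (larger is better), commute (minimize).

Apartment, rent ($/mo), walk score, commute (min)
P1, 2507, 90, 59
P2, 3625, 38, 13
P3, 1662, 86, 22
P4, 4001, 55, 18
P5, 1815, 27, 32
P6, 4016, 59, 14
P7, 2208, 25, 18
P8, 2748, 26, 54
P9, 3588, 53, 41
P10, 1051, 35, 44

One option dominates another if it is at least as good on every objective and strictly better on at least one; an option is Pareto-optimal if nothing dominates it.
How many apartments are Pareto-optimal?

P1: not dominated (best walk score).
P2: not dominated (best commute).
P3: not dominated.
P4: not dominated.
P5: dominated by P3 (rent 1662≤1815, walk score 86≥27, commute 22≤32).
P6: not dominated.
P7: not dominated.
P8: dominated by P3 (rent 1662≤2748, walk score 86≥26, commute 22≤54).
P9: dominated by P3 (rent 1662≤3588, walk score 86≥53, commute 22≤41).
P10: not dominated (best rent).
Pareto-optimal: P1, P2, P3, P4, P6, P7, P10 → 7.

7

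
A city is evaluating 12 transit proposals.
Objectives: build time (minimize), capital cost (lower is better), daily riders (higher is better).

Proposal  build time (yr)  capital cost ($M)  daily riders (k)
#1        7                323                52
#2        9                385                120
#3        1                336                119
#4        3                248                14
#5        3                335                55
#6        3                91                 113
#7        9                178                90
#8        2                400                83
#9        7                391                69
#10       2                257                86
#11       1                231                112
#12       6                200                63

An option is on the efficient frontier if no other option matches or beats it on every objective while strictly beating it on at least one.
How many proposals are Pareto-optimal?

4

#1: dominated by #6 (build time 3≤7, capital cost 91≤323, daily riders 113≥52).
#2: not dominated (best daily riders).
#3: not dominated.
#4: dominated by #6 (build time 3≤3, capital cost 91≤248, daily riders 113≥14).
#5: dominated by #6 (build time 3≤3, capital cost 91≤335, daily riders 113≥55).
#6: not dominated (best capital cost).
#7: dominated by #6 (build time 3≤9, capital cost 91≤178, daily riders 113≥90).
#8: dominated by #3 (build time 1≤2, capital cost 336≤400, daily riders 119≥83).
#9: dominated by #3 (build time 1≤7, capital cost 336≤391, daily riders 119≥69).
#10: dominated by #11 (build time 1≤2, capital cost 231≤257, daily riders 112≥86).
#11: not dominated.
#12: dominated by #6 (build time 3≤6, capital cost 91≤200, daily riders 113≥63).
Pareto-optimal: #2, #3, #6, #11 → 4.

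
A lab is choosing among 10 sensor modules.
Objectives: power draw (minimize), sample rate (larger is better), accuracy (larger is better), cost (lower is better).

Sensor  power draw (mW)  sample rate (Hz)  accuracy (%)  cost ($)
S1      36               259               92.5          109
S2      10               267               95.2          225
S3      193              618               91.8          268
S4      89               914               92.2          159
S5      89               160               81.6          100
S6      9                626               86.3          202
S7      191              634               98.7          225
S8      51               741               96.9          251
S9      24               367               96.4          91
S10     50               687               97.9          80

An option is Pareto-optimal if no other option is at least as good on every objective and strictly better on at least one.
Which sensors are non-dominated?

S1: dominated by S9 (power draw 24≤36, sample rate 367≥259, accuracy 96.4≥92.5, cost 91≤109).
S2: not dominated.
S3: dominated by S4 (power draw 89≤193, sample rate 914≥618, accuracy 92.2≥91.8, cost 159≤268).
S4: not dominated (best sample rate).
S5: dominated by S9 (power draw 24≤89, sample rate 367≥160, accuracy 96.4≥81.6, cost 91≤100).
S6: not dominated (best power draw).
S7: not dominated (best accuracy).
S8: not dominated.
S9: not dominated.
S10: not dominated (best cost).

S2, S4, S6, S7, S8, S9, S10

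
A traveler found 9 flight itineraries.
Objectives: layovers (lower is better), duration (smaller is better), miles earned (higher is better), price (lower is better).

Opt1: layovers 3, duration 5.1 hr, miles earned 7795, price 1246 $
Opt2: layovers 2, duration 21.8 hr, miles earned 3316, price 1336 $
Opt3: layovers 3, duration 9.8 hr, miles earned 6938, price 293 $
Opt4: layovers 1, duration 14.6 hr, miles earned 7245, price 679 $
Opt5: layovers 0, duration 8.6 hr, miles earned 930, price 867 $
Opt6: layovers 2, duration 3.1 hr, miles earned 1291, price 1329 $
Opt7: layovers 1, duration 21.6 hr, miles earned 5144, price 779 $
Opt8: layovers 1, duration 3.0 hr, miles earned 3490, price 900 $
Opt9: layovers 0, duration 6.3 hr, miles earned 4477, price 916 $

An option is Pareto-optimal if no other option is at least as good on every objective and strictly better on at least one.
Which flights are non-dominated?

Opt1, Opt3, Opt4, Opt5, Opt8, Opt9

Opt1: not dominated (best miles earned).
Opt2: dominated by Opt4 (layovers 1≤2, duration 14.6≤21.8, miles earned 7245≥3316, price 679≤1336).
Opt3: not dominated (best price).
Opt4: not dominated.
Opt5: not dominated.
Opt6: dominated by Opt8 (layovers 1≤2, duration 3.0≤3.1, miles earned 3490≥1291, price 900≤1329).
Opt7: dominated by Opt4 (layovers 1≤1, duration 14.6≤21.6, miles earned 7245≥5144, price 679≤779).
Opt8: not dominated (best duration).
Opt9: not dominated.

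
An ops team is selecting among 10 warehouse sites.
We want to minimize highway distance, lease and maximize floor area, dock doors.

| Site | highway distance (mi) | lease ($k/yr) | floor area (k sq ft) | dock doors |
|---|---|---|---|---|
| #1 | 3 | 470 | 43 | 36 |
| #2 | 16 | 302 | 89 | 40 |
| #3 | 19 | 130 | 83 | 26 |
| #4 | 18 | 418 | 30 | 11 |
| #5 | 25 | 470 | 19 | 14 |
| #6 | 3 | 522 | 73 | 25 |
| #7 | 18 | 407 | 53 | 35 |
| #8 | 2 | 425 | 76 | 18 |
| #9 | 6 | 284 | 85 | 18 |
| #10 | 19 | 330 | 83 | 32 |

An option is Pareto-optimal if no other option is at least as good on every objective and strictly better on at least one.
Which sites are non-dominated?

#1, #2, #3, #6, #8, #9

#1: not dominated.
#2: not dominated (best floor area).
#3: not dominated (best lease).
#4: dominated by #2 (highway distance 16≤18, lease 302≤418, floor area 89≥30, dock doors 40≥11).
#5: dominated by #1 (highway distance 3≤25, lease 470≤470, floor area 43≥19, dock doors 36≥14).
#6: not dominated.
#7: dominated by #2 (highway distance 16≤18, lease 302≤407, floor area 89≥53, dock doors 40≥35).
#8: not dominated (best highway distance).
#9: not dominated.
#10: dominated by #2 (highway distance 16≤19, lease 302≤330, floor area 89≥83, dock doors 40≥32).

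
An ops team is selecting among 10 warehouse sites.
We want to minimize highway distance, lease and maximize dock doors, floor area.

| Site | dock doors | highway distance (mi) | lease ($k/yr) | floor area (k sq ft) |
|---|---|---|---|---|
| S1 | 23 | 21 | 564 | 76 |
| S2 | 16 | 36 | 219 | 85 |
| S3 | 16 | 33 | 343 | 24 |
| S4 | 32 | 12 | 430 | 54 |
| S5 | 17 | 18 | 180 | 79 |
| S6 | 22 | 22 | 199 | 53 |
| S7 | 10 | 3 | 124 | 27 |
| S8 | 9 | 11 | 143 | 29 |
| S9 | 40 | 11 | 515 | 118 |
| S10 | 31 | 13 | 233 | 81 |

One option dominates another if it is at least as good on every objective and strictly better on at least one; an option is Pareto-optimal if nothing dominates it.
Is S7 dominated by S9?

No

S9 vs S7: S9 is worse on highway distance (11 vs 3), so it does not dominate S7.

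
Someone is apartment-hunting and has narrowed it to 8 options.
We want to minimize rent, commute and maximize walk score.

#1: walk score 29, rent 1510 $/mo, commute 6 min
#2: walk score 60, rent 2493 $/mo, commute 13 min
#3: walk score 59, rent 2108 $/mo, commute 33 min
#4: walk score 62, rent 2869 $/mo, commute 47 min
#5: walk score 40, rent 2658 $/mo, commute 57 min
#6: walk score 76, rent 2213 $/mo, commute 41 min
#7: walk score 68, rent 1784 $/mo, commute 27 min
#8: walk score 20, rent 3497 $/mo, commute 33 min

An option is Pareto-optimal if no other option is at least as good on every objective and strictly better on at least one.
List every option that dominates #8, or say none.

#1: walk score 29≥20, rent 1510≤3497, commute 6≤33 — dominates #8.
#2: walk score 60≥20, rent 2493≤3497, commute 13≤33 — dominates #8.
#3: walk score 59≥20, rent 2108≤3497, commute 33≤33 — dominates #8.
#7: walk score 68≥20, rent 1784≤3497, commute 27≤33 — dominates #8.
Others (#4, #5, #6) are each worse than #8 on at least one objective.

#1, #2, #3, #7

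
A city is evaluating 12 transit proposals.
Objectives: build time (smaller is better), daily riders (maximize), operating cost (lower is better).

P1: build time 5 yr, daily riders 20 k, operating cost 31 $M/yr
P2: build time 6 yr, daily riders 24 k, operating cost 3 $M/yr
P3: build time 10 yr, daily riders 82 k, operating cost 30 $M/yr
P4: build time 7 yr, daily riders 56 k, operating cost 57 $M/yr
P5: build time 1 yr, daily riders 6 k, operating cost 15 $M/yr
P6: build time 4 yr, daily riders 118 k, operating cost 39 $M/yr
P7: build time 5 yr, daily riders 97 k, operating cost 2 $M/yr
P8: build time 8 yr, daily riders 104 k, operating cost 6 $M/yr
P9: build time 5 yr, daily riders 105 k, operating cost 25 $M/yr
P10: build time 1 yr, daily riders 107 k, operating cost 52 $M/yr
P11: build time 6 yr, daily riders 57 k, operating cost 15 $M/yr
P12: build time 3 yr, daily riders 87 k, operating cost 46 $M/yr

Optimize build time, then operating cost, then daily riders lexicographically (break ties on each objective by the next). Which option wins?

First minimize build time: best is 1, kept {P5, P10}.
Then minimize operating cost: best is 15, kept {P5}.

P5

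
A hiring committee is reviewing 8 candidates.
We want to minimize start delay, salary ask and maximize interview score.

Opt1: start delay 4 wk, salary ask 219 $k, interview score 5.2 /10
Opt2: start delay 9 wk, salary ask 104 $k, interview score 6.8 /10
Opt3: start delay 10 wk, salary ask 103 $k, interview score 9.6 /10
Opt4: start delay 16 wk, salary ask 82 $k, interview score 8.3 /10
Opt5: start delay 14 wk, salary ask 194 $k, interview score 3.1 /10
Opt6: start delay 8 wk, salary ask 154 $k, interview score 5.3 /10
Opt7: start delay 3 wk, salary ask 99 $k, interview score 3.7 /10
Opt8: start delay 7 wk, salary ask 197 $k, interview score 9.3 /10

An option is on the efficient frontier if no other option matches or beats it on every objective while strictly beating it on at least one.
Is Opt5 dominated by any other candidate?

Opt2 vs Opt5: start delay 9≤14, salary ask 104≤194, interview score 6.8≥3.1 — Opt2 is at least as good on every objective and strictly better on at least one, so Opt2 dominates Opt5.

Yes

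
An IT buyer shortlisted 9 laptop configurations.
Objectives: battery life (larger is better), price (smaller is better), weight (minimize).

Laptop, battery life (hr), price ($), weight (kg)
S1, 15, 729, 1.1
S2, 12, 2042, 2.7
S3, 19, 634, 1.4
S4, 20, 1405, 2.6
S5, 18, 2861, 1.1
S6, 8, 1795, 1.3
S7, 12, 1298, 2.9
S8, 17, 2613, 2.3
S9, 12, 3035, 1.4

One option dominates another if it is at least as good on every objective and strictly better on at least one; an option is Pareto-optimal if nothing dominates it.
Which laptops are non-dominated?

S1, S3, S4, S5

S1: not dominated.
S2: dominated by S1 (battery life 15≥12, price 729≤2042, weight 1.1≤2.7).
S3: not dominated (best price).
S4: not dominated (best battery life).
S5: not dominated.
S6: dominated by S1 (battery life 15≥8, price 729≤1795, weight 1.1≤1.3).
S7: dominated by S1 (battery life 15≥12, price 729≤1298, weight 1.1≤2.9).
S8: dominated by S3 (battery life 19≥17, price 634≤2613, weight 1.4≤2.3).
S9: dominated by S1 (battery life 15≥12, price 729≤3035, weight 1.1≤1.4).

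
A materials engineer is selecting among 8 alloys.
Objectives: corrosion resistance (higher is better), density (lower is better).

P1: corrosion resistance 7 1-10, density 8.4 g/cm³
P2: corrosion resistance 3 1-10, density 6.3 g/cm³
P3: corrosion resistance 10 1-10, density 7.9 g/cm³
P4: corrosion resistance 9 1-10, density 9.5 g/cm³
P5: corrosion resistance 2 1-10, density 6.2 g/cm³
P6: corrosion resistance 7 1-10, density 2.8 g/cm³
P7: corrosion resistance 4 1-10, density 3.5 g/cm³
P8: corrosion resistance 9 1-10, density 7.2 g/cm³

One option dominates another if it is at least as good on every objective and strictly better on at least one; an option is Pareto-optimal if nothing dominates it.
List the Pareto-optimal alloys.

P1: dominated by P3 (corrosion resistance 10≥7, density 7.9≤8.4).
P2: dominated by P6 (corrosion resistance 7≥3, density 2.8≤6.3).
P3: not dominated (best corrosion resistance).
P4: dominated by P3 (corrosion resistance 10≥9, density 7.9≤9.5).
P5: dominated by P6 (corrosion resistance 7≥2, density 2.8≤6.2).
P6: not dominated (best density).
P7: dominated by P6 (corrosion resistance 7≥4, density 2.8≤3.5).
P8: not dominated.

P3, P6, P8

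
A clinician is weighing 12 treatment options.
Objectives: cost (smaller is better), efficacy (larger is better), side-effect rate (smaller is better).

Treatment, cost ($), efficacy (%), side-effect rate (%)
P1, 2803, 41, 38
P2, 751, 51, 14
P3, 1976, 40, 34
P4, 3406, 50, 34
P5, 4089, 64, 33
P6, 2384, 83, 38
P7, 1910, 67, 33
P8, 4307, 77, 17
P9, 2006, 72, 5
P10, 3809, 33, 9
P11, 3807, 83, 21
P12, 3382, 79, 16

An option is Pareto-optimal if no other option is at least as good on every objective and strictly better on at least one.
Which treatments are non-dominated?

P2, P6, P7, P9, P11, P12

P1: dominated by P2 (cost 751≤2803, efficacy 51≥41, side-effect rate 14≤38).
P2: not dominated (best cost).
P3: dominated by P2 (cost 751≤1976, efficacy 51≥40, side-effect rate 14≤34).
P4: dominated by P2 (cost 751≤3406, efficacy 51≥50, side-effect rate 14≤34).
P5: dominated by P7 (cost 1910≤4089, efficacy 67≥64, side-effect rate 33≤33).
P6: not dominated.
P7: not dominated.
P8: dominated by P12 (cost 3382≤4307, efficacy 79≥77, side-effect rate 16≤17).
P9: not dominated (best side-effect rate).
P10: dominated by P9 (cost 2006≤3809, efficacy 72≥33, side-effect rate 5≤9).
P11: not dominated.
P12: not dominated.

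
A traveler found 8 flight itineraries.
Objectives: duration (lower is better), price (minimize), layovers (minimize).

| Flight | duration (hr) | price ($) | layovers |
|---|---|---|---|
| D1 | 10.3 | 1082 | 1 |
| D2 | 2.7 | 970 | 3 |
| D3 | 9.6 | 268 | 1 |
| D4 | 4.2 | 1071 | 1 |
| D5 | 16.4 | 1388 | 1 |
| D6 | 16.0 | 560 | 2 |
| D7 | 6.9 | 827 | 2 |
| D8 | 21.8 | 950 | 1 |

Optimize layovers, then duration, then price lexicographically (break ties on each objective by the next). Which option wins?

D4

First minimize layovers: best is 1, kept {D1, D3, D4, D5, D8}.
Then minimize duration: best is 4.2, kept {D4}.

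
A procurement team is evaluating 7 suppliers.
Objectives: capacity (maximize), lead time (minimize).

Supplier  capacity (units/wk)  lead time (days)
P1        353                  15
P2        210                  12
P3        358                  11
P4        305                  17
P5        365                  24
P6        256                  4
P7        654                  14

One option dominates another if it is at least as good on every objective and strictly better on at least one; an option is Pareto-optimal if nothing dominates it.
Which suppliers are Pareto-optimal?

P3, P6, P7

P1: dominated by P3 (capacity 358≥353, lead time 11≤15).
P2: dominated by P3 (capacity 358≥210, lead time 11≤12).
P3: not dominated.
P4: dominated by P1 (capacity 353≥305, lead time 15≤17).
P5: dominated by P7 (capacity 654≥365, lead time 14≤24).
P6: not dominated (best lead time).
P7: not dominated (best capacity).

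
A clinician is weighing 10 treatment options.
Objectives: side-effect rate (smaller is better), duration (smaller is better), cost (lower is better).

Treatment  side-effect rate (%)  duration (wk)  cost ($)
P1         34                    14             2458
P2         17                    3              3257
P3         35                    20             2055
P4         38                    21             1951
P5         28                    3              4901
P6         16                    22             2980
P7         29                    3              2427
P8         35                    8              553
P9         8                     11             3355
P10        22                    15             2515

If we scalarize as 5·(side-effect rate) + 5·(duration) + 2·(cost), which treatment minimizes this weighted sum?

P1: 5·34 + 5·14 + 2·2458 = 5156
P2: 5·17 + 5·3 + 2·3257 = 6614
P3: 5·35 + 5·20 + 2·2055 = 4385
P4: 5·38 + 5·21 + 2·1951 = 4197
P5: 5·28 + 5·3 + 2·4901 = 9957
P6: 5·16 + 5·22 + 2·2980 = 6150
P7: 5·29 + 5·3 + 2·2427 = 5014
P8: 5·35 + 5·8 + 2·553 = 1321
P9: 5·8 + 5·11 + 2·3355 = 6805
P10: 5·22 + 5·15 + 2·2515 = 5215
Lowest: P8 at 1321.

P8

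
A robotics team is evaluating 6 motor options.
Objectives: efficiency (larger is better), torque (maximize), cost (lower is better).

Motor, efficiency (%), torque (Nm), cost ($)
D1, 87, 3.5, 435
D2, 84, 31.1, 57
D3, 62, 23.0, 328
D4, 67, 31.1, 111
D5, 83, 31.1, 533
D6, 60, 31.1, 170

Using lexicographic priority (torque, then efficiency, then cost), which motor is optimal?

D2

First maximize torque: best is 31.1, kept {D2, D4, D5, D6}.
Then maximize efficiency: best is 84, kept {D2}.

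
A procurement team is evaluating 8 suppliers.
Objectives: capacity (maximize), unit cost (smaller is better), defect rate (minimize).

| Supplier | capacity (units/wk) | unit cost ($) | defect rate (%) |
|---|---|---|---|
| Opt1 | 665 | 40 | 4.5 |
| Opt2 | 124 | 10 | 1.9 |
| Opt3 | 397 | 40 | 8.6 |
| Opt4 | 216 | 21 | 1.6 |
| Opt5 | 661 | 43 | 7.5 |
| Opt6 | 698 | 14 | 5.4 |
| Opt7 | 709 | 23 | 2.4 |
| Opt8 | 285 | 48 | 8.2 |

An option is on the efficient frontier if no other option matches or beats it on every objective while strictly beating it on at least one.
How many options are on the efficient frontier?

Opt1: dominated by Opt7 (capacity 709≥665, unit cost 23≤40, defect rate 2.4≤4.5).
Opt2: not dominated (best unit cost).
Opt3: dominated by Opt1 (capacity 665≥397, unit cost 40≤40, defect rate 4.5≤8.6).
Opt4: not dominated (best defect rate).
Opt5: dominated by Opt1 (capacity 665≥661, unit cost 40≤43, defect rate 4.5≤7.5).
Opt6: not dominated.
Opt7: not dominated (best capacity).
Opt8: dominated by Opt1 (capacity 665≥285, unit cost 40≤48, defect rate 4.5≤8.2).
Pareto-optimal: Opt2, Opt4, Opt6, Opt7 → 4.

4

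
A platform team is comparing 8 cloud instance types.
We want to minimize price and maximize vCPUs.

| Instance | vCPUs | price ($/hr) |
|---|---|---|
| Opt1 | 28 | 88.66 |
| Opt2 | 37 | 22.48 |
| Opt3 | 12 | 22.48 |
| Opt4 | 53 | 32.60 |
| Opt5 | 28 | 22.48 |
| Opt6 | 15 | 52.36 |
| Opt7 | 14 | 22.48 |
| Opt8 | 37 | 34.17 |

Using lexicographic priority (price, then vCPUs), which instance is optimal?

Opt2

First minimize price: best is 22.48, kept {Opt2, Opt3, Opt5, Opt7}.
Then maximize vCPUs: best is 37, kept {Opt2}.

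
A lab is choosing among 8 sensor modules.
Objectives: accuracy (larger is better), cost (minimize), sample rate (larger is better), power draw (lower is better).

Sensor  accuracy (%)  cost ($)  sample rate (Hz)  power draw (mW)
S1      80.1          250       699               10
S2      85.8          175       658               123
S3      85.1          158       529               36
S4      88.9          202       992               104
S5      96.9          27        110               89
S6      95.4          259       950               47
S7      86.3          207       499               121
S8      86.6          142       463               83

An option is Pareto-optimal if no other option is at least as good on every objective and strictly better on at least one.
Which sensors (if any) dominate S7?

S4

S4: accuracy 88.9≥86.3, cost 202≤207, sample rate 992≥499, power draw 104≤121 — dominates S7.
Others (S1, S2, S3, S5, S6, S8) are each worse than S7 on at least one objective.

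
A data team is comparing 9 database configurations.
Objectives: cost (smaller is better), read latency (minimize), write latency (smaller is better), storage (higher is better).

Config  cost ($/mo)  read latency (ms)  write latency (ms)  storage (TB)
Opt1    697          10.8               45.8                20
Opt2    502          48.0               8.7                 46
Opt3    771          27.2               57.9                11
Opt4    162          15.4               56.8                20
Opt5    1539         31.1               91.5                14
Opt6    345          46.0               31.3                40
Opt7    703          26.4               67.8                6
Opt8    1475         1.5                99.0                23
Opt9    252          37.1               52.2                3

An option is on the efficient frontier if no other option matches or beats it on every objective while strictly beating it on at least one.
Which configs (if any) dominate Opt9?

Opt1: worse on cost (697 vs 252).
Opt2: worse on cost (502 vs 252).
Opt3: worse on cost (771 vs 252).
Opt4: worse on write latency (56.8 vs 52.2).
Opt5: worse on cost (1539 vs 252).
Opt6: worse on cost (345 vs 252).
Opt7: worse on cost (703 vs 252).
Opt8: worse on cost (1475 vs 252).
No option dominates Opt9.

none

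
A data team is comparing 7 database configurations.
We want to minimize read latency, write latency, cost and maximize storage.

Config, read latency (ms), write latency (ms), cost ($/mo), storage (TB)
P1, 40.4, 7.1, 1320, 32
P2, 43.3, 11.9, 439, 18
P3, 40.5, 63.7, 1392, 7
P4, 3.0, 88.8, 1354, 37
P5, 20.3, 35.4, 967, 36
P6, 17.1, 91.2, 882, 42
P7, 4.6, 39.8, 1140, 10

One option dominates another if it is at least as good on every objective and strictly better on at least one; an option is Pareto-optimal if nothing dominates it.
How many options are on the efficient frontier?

P1: not dominated (best write latency).
P2: not dominated (best cost).
P3: dominated by P1 (read latency 40.4≤40.5, write latency 7.1≤63.7, cost 1320≤1392, storage 32≥7).
P4: not dominated (best read latency).
P5: not dominated.
P6: not dominated (best storage).
P7: not dominated.
Pareto-optimal: P1, P2, P4, P5, P6, P7 → 6.

6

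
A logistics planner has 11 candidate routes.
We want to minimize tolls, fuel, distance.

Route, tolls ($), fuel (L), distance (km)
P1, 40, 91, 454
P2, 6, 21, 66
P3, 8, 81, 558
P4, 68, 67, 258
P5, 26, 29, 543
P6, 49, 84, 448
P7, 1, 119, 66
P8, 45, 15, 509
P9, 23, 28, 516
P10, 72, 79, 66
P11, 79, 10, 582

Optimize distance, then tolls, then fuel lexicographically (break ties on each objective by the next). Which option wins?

First minimize distance: best is 66, kept {P2, P7, P10}.
Then minimize tolls: best is 1, kept {P7}.

P7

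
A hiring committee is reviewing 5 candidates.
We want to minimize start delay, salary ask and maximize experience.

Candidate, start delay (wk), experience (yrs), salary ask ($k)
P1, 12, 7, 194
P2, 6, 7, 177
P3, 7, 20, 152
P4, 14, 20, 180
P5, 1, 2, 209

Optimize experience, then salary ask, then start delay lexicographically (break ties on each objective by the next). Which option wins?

P3

First maximize experience: best is 20, kept {P3, P4}.
Then minimize salary ask: best is 152, kept {P3}.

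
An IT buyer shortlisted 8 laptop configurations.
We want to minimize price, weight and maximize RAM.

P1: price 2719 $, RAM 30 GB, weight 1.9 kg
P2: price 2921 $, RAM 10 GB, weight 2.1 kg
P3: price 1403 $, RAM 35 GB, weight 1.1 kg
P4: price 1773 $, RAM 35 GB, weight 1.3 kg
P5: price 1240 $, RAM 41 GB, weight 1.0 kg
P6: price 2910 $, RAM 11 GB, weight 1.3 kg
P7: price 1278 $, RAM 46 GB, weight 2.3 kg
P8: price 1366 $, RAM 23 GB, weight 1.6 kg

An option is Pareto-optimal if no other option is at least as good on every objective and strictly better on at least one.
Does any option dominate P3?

P5 vs P3: price 1240≤1403, RAM 41≥35, weight 1.0≤1.1 — P5 is at least as good on every objective and strictly better on at least one, so P5 dominates P3.

Yes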